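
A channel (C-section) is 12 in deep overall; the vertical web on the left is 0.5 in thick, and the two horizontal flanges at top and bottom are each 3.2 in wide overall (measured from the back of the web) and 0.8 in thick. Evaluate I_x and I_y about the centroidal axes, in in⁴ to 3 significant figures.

I_x ≈ 208 in⁴, I_y ≈ 9.18 in⁴

Break the section into simple shapes (no overlaps), measuring from the bottom-left corner of the bounding box.
Web: 0.5 × 12, A = 6 in², y = 6 in, Ī = 72 in⁴.
Top flange (beyond web): 2.7 × 0.8, A = 2.16 in², y = 11.6 in, Ī = 0.1152 in⁴.
Bottom flange (beyond web): 2.7 × 0.8, A = 2.16 in², y = 0.4 in, Ī = 0.1152 in⁴.
By symmetry the centroid is at mid-height, ȳ = 6 in.
Transfer each piece to the centroidal x-axis using Ī + A·d² with d = y − 6:
  web: d = 0 in → contributes +72 in⁴
  top flange (beyond web): d = 5.6 in → contributes +67.853 in⁴
  bottom flange (beyond web): d = -5.6 in → contributes +67.853 in⁴
Total I = 207.71 in⁴.
For the y-axis: x̄ = 0.91977 in.
Repeating about the centroidal y-axis gives I_y = 9.1792 in⁴.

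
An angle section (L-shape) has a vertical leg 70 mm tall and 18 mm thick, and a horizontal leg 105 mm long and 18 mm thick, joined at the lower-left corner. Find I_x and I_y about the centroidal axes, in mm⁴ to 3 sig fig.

Split into non-overlapping primitives; take the origin at the lower-left of the bounding box.
Vertical leg: 18 × 70, A = 1 260 mm², y = 35 mm, Ī = 514 500 mm⁴.
Horizontal leg (remainder): 87 × 18, A = 1 566 mm², y = 9 mm, Ī = 42 282 mm⁴.
Centroid: ȳ = ΣA·y / ΣA = 20.592 mm.
Transfer each piece to the centroidal x-axis using Ī + A·d² with d = y − 20.592:
  vertical leg: d = 14.408 mm → contributes +776 051 mm⁴
  horizontal leg (remainder): d = -11.592 mm → contributes +252 725 mm⁴
Total I = 1 028 776 mm⁴.
For the y-axis: x̄ = 38.092 mm.
Repeating about the centroidal y-axis gives I_y = 2 946 234 mm⁴.

I_x ≈ 1.03 × 10⁶ mm⁴, I_y ≈ 2.95 × 10⁶ mm⁴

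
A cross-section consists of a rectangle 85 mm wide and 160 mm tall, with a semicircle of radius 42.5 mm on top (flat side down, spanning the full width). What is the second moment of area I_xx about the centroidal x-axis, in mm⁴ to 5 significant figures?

I_xx ≈ 5.1934 × 10⁷ mm⁴

Split into non-overlapping primitives; take the origin at the lower-left of the bounding box.
Rectangular body: 85 × 160, A = 13 600 mm², y = 80 mm, Ī = 29 013 333 mm⁴.
Semicircular cap: semicircle r = 42.5, A = 2837.251 mm², y = 178.0376 mm, Ī = 358086.4 mm⁴.
Centroid: ȳ = ΣA·y / ΣA = 96.92236 mm.
Transfer each piece to the centroidal x-axis using Ī + A·d² with d = y − 96.92236:
  rectangular body: d = -16.92236 mm → contributes +32 907 917 mm⁴
  semicircular cap: d = 81.1152 mm → contributes +19 026 275 mm⁴
Total I = 51 934 192 mm⁴.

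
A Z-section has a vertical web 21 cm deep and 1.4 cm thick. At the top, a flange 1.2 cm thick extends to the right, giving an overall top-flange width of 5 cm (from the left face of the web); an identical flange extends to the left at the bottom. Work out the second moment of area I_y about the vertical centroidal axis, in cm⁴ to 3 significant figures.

I_y ≈ 68.1 cm⁴

Break the section into simple shapes (no overlaps), measuring from the bottom-left corner of the bounding box.
Web: 1.4 × 21, A = 29.4 cm², x = 4.3 cm, Ī = 4.802 cm⁴.
Top flange (beyond web): 3.6 × 1.2, A = 4.32 cm², x = 6.8 cm, Ī = 4.6656 cm⁴.
Bottom flange (beyond web): 3.6 × 1.2, A = 4.32 cm², x = 1.8 cm, Ī = 4.6656 cm⁴.
Centroid: x̄ = ΣA·x / ΣA = 4.3 cm.
Transfer each piece to the vertical centroidal axis using Ī + A·d² with d = x − 4.3:
  web: d = 0 cm → contributes +4.802 cm⁴
  top flange (beyond web): d = 2.5 cm → contributes +31.666 cm⁴
  bottom flange (beyond web): d = -2.5 cm → contributes +31.666 cm⁴
Total I = 68.133 cm⁴.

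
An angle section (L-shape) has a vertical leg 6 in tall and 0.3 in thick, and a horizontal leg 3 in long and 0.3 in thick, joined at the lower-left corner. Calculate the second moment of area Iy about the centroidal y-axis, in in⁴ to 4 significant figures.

Split into non-overlapping primitives; take the origin at the lower-left of the bounding box.
Vertical leg: 0.3 × 6, A = 1.8 in², x = 0.15 in, Ī = 0.0135 in⁴.
Horizontal leg (remainder): 2.7 × 0.3, A = 0.81 in², x = 1.65 in, Ī = 0.492075 in⁴.
Centroid: x̄ = ΣA·x / ΣA = 0.615517 in.
Transfer each piece to the centroidal y-axis using Ī + A·d² with d = x − 0.615517:
  vertical leg: d = -0.465517 in → contributes +0.403571 in⁴
  horizontal leg (remainder): d = 1.03448 in → contributes +1.3589 in⁴
Total I = 1.76247 in⁴.

Iy ≈ 1.762 in⁴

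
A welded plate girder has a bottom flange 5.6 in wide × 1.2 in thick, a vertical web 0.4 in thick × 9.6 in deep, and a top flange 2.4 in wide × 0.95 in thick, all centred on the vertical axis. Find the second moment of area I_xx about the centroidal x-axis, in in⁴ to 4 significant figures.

Decompose the section into non-overlapping parts with the origin at the bottom-left of its bounding rectangle.
Bottom plate: 5.6 × 1.2, A = 6.72 in², y = 0.6 in, Ī = 0.8064 in⁴.
Web plate: 0.4 × 9.6, A = 3.84 in², y = 6 in, Ī = 29.4912 in⁴.
Top plate: 2.4 × 0.95, A = 2.28 in², y = 11.275 in, Ī = 0.171475 in⁴.
Centroid: ȳ = ΣA·y / ΣA = 4.11051 in.
Transfer each piece to the centroidal x-axis using Ī + A·d² with d = y − 4.11051:
  bottom plate: d = -3.51051 in → contributes +83.6217 in⁴
  web plate: d = 1.88949 in → contributes +43.2006 in⁴
  top plate: d = 7.16449 in → contributes +117.204 in⁴
Total I = 244.026 in⁴.

I_xx ≈ 244.0 in⁴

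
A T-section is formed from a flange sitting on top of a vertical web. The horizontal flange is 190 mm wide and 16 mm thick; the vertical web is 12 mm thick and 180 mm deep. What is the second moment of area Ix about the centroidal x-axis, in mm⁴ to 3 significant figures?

Ix ≈ 1.80 × 10⁷ mm⁴

Split into non-overlapping primitives; take the origin at the lower-left of the bounding box.
Flange: 190 × 16, A = 3 040 mm², y = 188 mm, Ī = 64 853 mm⁴.
Web: 12 × 180, A = 2 160 mm², y = 90 mm, Ī = 5 832 000 mm⁴.
Centroid: ȳ = ΣA·y / ΣA = 147.29 mm.
Transfer each piece to the centroidal x-axis using Ī + A·d² with d = y − 147.29:
  flange: d = 40.708 mm → contributes +5 102 487 mm⁴
  web: d = -57.292 mm → contributes +12 922 002 mm⁴
Total I = 18 024 489 mm⁴.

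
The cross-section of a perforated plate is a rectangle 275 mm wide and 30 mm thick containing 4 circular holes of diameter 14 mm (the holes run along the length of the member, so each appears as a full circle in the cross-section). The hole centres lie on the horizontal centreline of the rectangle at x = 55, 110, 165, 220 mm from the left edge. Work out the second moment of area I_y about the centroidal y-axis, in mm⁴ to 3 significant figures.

I_y ≈ 4.97 × 10⁷ mm⁴

Split into non-overlapping primitives; take the origin at the lower-left of the bounding box.
Plate: 275 × 30, A = 8 250 mm², x = 137.5 mm, Ī = 51 992 188 mm⁴.
Hole 1 (subtracted): ⌀14, A = 153.94 mm², x = 55 mm, Ī = 1885.7 mm⁴.
Hole 2 (subtracted): ⌀14, A = 153.94 mm², x = 110 mm, Ī = 1885.7 mm⁴.
Hole 3 (subtracted): ⌀14, A = 153.94 mm², x = 165 mm, Ī = 1885.7 mm⁴.
Hole 4 (subtracted): ⌀14, A = 153.94 mm², x = 220 mm, Ī = 1885.7 mm⁴.
By symmetry the centroid is at mid-width, x̄ = 137.5 mm.
Transfer each piece to the centroidal y-axis using Ī + A·d² with d = x − 137.5:
  plate: d = 0 mm → contributes +51 992 188 mm⁴
  hole 1: d = -82.5 mm → contributes −1 049 627 mm⁴
  hole 2: d = -27.5 mm → contributes −118 301 mm⁴
  hole 3: d = 27.5 mm → contributes −118 301 mm⁴
  hole 4: d = 82.5 mm → contributes −1 049 627 mm⁴
Total I = 49 656 332 mm⁴.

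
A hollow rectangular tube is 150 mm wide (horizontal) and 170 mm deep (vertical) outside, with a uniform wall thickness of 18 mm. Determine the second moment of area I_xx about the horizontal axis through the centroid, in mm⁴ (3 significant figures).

Decompose the section into non-overlapping parts with the origin at the bottom-left of its bounding rectangle.
Outer rectangle: 150 × 170, A = 25 500 mm², y = 85 mm, Ī = 61 412 500 mm⁴.
Inner void (subtracted): 114 × 134, A = 15 276 mm², y = 85 mm, Ī = 22 857 988 mm⁴.
By symmetry the centroid is at mid-height, ȳ = 85 mm.
All pieces are centred on the horizontal axis through the centroid, so I = ΣĪ (holes subtracted) = 38 554 512 mm⁴.

I_xx ≈ 3.86 × 10⁷ mm⁴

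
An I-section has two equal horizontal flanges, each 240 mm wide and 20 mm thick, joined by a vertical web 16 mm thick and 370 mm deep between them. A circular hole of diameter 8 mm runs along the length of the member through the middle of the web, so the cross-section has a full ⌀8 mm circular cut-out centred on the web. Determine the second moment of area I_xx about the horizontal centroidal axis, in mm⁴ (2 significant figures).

Decompose the section into non-overlapping parts with the origin at the bottom-left of its bounding rectangle.
Bottom flange: 240 × 20, A = 4 800 mm², y = 10 mm, Ī = 160 000 mm⁴.
Web: 16 × 370, A = 5 920 mm², y = 205 mm, Ī = 67 537 333 mm⁴.
Top flange: 240 × 20, A = 4 800 mm², y = 400 mm, Ī = 160 000 mm⁴.
Hole (subtracted): ⌀8, A = 50.27 mm², y = 205 mm, Ī = 201.1 mm⁴.
By symmetry the centroid is at mid-height, ȳ = 205 mm.
Transfer each piece to the horizontal centroidal axis using Ī + A·d² with d = y − 205:
  bottom flange: d = -195 mm → contributes +182 680 000 mm⁴
  web: d = 0 mm → contributes +67 537 333 mm⁴
  top flange: d = 195 mm → contributes +182 680 000 mm⁴
  hole: d = 0 mm → contributes −201.1 mm⁴
Total I = 432 897 132 mm⁴.

I_xx ≈ 4.3 × 10⁸ mm⁴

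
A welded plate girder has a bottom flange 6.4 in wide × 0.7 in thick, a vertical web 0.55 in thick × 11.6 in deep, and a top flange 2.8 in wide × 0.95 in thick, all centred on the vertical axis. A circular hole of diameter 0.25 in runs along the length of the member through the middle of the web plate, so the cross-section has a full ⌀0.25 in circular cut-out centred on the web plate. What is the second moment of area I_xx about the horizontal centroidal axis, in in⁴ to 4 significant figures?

I_xx ≈ 337.4 in⁴

Treat the section as a set of non-overlapping primitives; coordinates are from the bounding-box lower-left.
Bottom plate: 6.4 × 0.7, A = 4.48 in², y = 0.35 in, Ī = 0.182933 in⁴.
Web plate: 0.55 × 11.6, A = 6.38 in², y = 6.5 in, Ī = 71.5411 in⁴.
Top plate: 2.8 × 0.95, A = 2.66 in², y = 12.775 in, Ī = 0.200054 in⁴.
Hole (subtracted): ⌀0.25, A = 0.0490874 in², y = 6.5 in, Ī = 0.000191748 in⁴.
Centroid: ȳ = ΣA·y / ΣA = 5.69378 in.
Transfer each piece to the horizontal centroidal axis using Ī + A·d² with d = y − 5.69378:
  bottom plate: d = -5.34378 in → contributes +128.114 in⁴
  web plate: d = 0.806219 in → contributes +75.688 in⁴
  top plate: d = 7.08122 in → contributes +133.582 in⁴
  hole: d = 0.806219 in → contributes −0.032098 in⁴
Total I = 337.352 in⁴.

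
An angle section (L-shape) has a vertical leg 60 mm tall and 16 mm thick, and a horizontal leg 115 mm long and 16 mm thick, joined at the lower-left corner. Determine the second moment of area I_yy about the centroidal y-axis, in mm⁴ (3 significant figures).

I_yy ≈ 3.29 × 10⁶ mm⁴

Treat the section as a set of non-overlapping primitives; coordinates are from the bounding-box lower-left.
Vertical leg: 16 × 60, A = 960 mm², x = 8 mm, Ī = 20 480 mm⁴.
Horizontal leg (remainder): 99 × 16, A = 1 584 mm², x = 65.5 mm, Ī = 1 293 732 mm⁴.
Centroid: x̄ = ΣA·x / ΣA = 43.802 mm.
Transfer each piece to the centroidal y-axis using Ī + A·d² with d = x − 43.802:
  vertical leg: d = -35.802 mm → contributes +1 250 984 mm⁴
  horizontal leg (remainder): d = 21.698 mm → contributes +2 039 492 mm⁴
Total I = 3 290 476 mm⁴.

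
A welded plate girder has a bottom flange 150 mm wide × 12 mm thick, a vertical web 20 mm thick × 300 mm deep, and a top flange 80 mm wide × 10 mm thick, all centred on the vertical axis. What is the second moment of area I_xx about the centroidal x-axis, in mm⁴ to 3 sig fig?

I_xx ≈ 1.05 × 10⁸ mm⁴

Break the section into simple shapes (no overlaps), measuring from the bottom-left corner of the bounding box.
Bottom plate: 150 × 12, A = 1 800 mm², y = 6 mm, Ī = 21 600 mm⁴.
Web plate: 20 × 300, A = 6 000 mm², y = 162 mm, Ī = 45 000 000 mm⁴.
Top plate: 80 × 10, A = 800 mm², y = 317 mm, Ī = 6666.7 mm⁴.
Centroid: ȳ = ΣA·y / ΣA = 143.77 mm.
Transfer each piece to the centroidal x-axis using Ī + A·d² with d = y − 143.77:
  bottom plate: d = -137.77 mm → contributes +34 185 362 mm⁴
  web plate: d = 18.233 mm → contributes +46 994 557 mm⁴
  top plate: d = 173.23 mm → contributes +24 014 282 mm⁴
Total I = 105 194 202 mm⁴.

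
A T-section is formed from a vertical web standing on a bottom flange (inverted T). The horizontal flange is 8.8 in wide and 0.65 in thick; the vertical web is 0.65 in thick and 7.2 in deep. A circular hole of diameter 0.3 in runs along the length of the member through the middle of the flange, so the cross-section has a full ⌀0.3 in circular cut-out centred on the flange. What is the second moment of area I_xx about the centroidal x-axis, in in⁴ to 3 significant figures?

I_xx ≈ 59.9 in⁴

Break the section into simple shapes (no overlaps), measuring from the bottom-left corner of the bounding box.
Flange: 8.8 × 0.65, A = 5.72 in², y = 0.325 in, Ī = 0.20139 in⁴.
Web: 0.65 × 7.2, A = 4.68 in², y = 4.25 in, Ī = 20.218 in⁴.
Hole (subtracted): ⌀0.3, A = 0.070686 in², y = 0.325 in, Ī = 0.00039761 in⁴.
Centroid: ȳ = ΣA·y / ΣA = 2.1033 in.
Transfer each piece to the centroidal x-axis using Ī + A·d² with d = y − 2.1033:
  flange: d = -1.7783 in → contributes +18.291 in⁴
  web: d = 2.1467 in → contributes +41.784 in⁴
  hole: d = -1.7783 in → contributes −0.22394 in⁴
Total I = 59.851 in⁴.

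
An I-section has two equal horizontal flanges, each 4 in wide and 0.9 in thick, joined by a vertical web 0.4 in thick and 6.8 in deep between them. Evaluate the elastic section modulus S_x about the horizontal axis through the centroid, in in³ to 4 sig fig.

S_x ≈ 27.37 in³

Decompose the section into non-overlapping parts with the origin at the bottom-left of its bounding rectangle.
Bottom flange: 4 × 0.9, A = 3.6 in², y = 0.45 in, Ī = 0.243 in⁴.
Web: 0.4 × 6.8, A = 2.72 in², y = 4.3 in, Ī = 10.4811 in⁴.
Top flange: 4 × 0.9, A = 3.6 in², y = 8.15 in, Ī = 0.243 in⁴.
By symmetry the centroid is at mid-height, ȳ = 4.3 in.
Transfer each piece to the horizontal axis through the centroid using Ī + A·d² with d = y − 4.3:
  bottom flange: d = -3.85 in → contributes +53.604 in⁴
  web: d = 0 in → contributes +10.4811 in⁴
  top flange: d = 3.85 in → contributes +53.604 in⁴
Total I = 117.689 in⁴.
Extreme fibre distance c = 4.3 in; S = I/c = 27.3696 in³.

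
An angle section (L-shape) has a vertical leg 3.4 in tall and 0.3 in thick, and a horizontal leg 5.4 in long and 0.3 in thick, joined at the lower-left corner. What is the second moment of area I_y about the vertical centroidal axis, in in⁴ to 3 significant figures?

Decompose the section into non-overlapping parts with the origin at the bottom-left of its bounding rectangle.
Vertical leg: 0.3 × 3.4, A = 1.02 in², x = 0.15 in, Ī = 0.00765 in⁴.
Horizontal leg (remainder): 5.1 × 0.3, A = 1.53 in², x = 2.85 in, Ī = 3.3163 in⁴.
Centroid: x̄ = ΣA·x / ΣA = 1.77 in.
Transfer each piece to the vertical centroidal axis using Ī + A·d² with d = x − 1.77:
  vertical leg: d = -1.62 in → contributes +2.6845 in⁴
  horizontal leg (remainder): d = 1.08 in → contributes +5.1009 in⁴
Total I = 7.7854 in⁴.

I_y ≈ 7.79 in⁴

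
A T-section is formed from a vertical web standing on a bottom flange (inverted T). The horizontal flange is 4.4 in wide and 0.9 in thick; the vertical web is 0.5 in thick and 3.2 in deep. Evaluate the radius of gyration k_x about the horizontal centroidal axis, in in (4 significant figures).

Treat the section as a set of non-overlapping primitives; coordinates are from the bounding-box lower-left.
Flange: 4.4 × 0.9, A = 3.96 in², y = 0.45 in, Ī = 0.2673 in⁴.
Web: 0.5 × 3.2, A = 1.6 in², y = 2.5 in, Ī = 1.36533 in⁴.
Centroid: ȳ = ΣA·y / ΣA = 1.03993 in.
Transfer each piece to the horizontal centroidal axis using Ī + A·d² with d = y − 1.03993:
  flange: d = -0.589928 in → contributes +1.64544 in⁴
  web: d = 1.46007 in → contributes +4.77623 in⁴
Total I = 6.42167 in⁴.
Radius of gyration: k = √(I/A) = √(6.42167 / 5.56) = 1.0747 in.

k_x ≈ 1.075 in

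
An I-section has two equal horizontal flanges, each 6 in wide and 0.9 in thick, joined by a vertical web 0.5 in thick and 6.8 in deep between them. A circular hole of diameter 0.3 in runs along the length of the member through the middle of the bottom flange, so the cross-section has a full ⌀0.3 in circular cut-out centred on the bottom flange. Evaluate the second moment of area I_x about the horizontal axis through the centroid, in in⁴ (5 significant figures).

Split into non-overlapping primitives; take the origin at the lower-left of the bounding box.
Bottom flange: 6 × 0.9, A = 5.4 in², y = 0.45 in, Ī = 0.3645 in⁴.
Web: 0.5 × 6.8, A = 3.4 in², y = 4.3 in, Ī = 13.10133 in⁴.
Top flange: 6 × 0.9, A = 5.4 in², y = 8.15 in, Ī = 0.3645 in⁴.
Hole (subtracted): ⌀0.3, A = 0.07068583 in², y = 0.45 in, Ī = 0.0003976078 in⁴.
Centroid: ȳ = ΣA·y / ΣA = 4.319261 in.
Transfer each piece to the horizontal axis through the centroid using Ī + A·d² with d = y − 4.319261:
  bottom flange: d = -3.869261 in → contributes +81.20886 in⁴
  web: d = -0.0192607 in → contributes +13.10259 in⁴
  top flange: d = 3.830739 in → contributes +79.60714 in⁴
  hole: d = -3.869261 in → contributes −1.058648 in⁴
Total I = 172.86 in⁴.

I_x ≈ 172.86 in⁴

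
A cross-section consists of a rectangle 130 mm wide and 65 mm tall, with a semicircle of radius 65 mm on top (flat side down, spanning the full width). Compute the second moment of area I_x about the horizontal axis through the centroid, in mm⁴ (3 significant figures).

I_x ≈ 1.84 × 10⁷ mm⁴

Split into non-overlapping primitives; take the origin at the lower-left of the bounding box.
Rectangular body: 130 × 65, A = 8 450 mm², y = 32.5 mm, Ī = 2 975 104 mm⁴.
Semicircular cap: semicircle r = 65, A = 6636.6 mm², y = 92.587 mm, Ī = 1 959 230 mm⁴.
Centroid: ȳ = ΣA·y / ΣA = 58.932 mm.
Transfer each piece to the horizontal axis through the centroid using Ī + A·d² with d = y − 58.932:
  rectangular body: d = -26.432 mm → contributes +8 878 818 mm⁴
  semicircular cap: d = 33.655 mm → contributes +9 476 072 mm⁴
Total I = 18 354 890 mm⁴.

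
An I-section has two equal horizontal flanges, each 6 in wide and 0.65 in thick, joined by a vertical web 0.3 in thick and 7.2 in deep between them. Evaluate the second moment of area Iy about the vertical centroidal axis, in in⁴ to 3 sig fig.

Break the section into simple shapes (no overlaps), measuring from the bottom-left corner of the bounding box.
Bottom flange: 6 × 0.65, A = 3.9 in², x = 3 in, Ī = 11.7 in⁴.
Web: 0.3 × 7.2, A = 2.16 in², x = 3 in, Ī = 0.0162 in⁴.
Top flange: 6 × 0.65, A = 3.9 in², x = 3 in, Ī = 11.7 in⁴.
By symmetry the centroid is at mid-width, x̄ = 3 in.
All pieces are centred on the vertical centroidal axis, so I = ΣĪ = 23.416 in⁴.

Iy ≈ 23.4 in⁴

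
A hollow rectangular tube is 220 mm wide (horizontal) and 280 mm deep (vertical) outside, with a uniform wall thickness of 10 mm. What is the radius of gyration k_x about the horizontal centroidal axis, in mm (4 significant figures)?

Decompose the section into non-overlapping parts with the origin at the bottom-left of its bounding rectangle.
Outer rectangle: 220 × 280, A = 61 600 mm², y = 140 mm, Ī = 402 453 333 mm⁴.
Inner void (subtracted): 200 × 260, A = 52 000 mm², y = 140 mm, Ī = 292 933 333 mm⁴.
By symmetry the centroid is at mid-height, ȳ = 140 mm.
All pieces are centred on the horizontal centroidal axis, so I = ΣĪ (holes subtracted) = 109 520 000 mm⁴.
Radius of gyration: k = √(I/A) = √(109 520 000 / 9 600) = 106.81 mm.

k_x ≈ 106.8 mm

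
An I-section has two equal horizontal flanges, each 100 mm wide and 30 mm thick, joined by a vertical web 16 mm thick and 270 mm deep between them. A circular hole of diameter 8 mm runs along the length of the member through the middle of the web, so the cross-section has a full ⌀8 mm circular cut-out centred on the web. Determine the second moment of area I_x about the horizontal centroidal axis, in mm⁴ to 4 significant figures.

Decompose the section into non-overlapping parts with the origin at the bottom-left of its bounding rectangle.
Bottom flange: 100 × 30, A = 3 000 mm², y = 15 mm, Ī = 225 000 mm⁴.
Web: 16 × 270, A = 4 320 mm², y = 165 mm, Ī = 26 244 000 mm⁴.
Top flange: 100 × 30, A = 3 000 mm², y = 315 mm, Ī = 225 000 mm⁴.
Hole (subtracted): ⌀8, A = 50.2655 mm², y = 165 mm, Ī = 201.062 mm⁴.
By symmetry the centroid is at mid-height, ȳ = 165 mm.
Transfer each piece to the horizontal centroidal axis using Ī + A·d² with d = y − 165:
  bottom flange: d = -150 mm → contributes +67 725 000 mm⁴
  web: d = 0 mm → contributes +26 244 000 mm⁴
  top flange: d = 150 mm → contributes +67 725 000 mm⁴
  hole: d = 0 mm → contributes −201.062 mm⁴
Total I = 161 693 799 mm⁴.

I_x ≈ 1.617 × 10⁸ mm⁴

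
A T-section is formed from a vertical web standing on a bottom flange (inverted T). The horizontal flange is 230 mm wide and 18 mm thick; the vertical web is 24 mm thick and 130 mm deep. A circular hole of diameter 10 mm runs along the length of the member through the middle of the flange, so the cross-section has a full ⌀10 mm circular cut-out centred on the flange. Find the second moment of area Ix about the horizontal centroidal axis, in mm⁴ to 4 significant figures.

Ix ≈ 1.417 × 10⁷ mm⁴

Split into non-overlapping primitives; take the origin at the lower-left of the bounding box.
Flange: 230 × 18, A = 4 140 mm², y = 9 mm, Ī = 111 780 mm⁴.
Web: 24 × 130, A = 3 120 mm², y = 83 mm, Ī = 4 394 000 mm⁴.
Hole (subtracted): ⌀10, A = 78.5398 mm², y = 9 mm, Ī = 490.874 mm⁴.
Centroid: ȳ = ΣA·y / ΣA = 41.1495 mm.
Transfer each piece to the horizontal centroidal axis using Ī + A·d² with d = y − 41.1495:
  flange: d = -32.1495 mm → contributes +4 390 831 mm⁴
  web: d = 41.8505 mm → contributes +9 858 582 mm⁴
  hole: d = -32.1495 mm → contributes −81668.6 mm⁴
Total I = 14 167 744 mm⁴.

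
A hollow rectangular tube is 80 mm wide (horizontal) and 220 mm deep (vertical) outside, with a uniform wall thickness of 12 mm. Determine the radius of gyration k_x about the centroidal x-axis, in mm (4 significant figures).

k_x ≈ 73.57 mm

Decompose the section into non-overlapping parts with the origin at the bottom-left of its bounding rectangle.
Outer rectangle: 80 × 220, A = 17 600 mm², y = 110 mm, Ī = 70 986 667 mm⁴.
Inner void (subtracted): 56 × 196, A = 10 976 mm², y = 110 mm, Ī = 35 137 835 mm⁴.
By symmetry the centroid is at mid-height, ȳ = 110 mm.
All pieces are centred on the centroidal x-axis, so I = ΣĪ (holes subtracted) = 35 848 832 mm⁴.
Radius of gyration: k = √(I/A) = √(35 848 832 / 6 624) = 73.566 mm.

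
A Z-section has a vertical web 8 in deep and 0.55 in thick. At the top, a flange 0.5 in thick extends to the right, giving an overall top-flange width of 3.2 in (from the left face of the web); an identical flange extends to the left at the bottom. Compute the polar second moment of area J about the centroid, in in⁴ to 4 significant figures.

J ≈ 69.23 in⁴

Split into non-overlapping primitives; take the origin at the lower-left of the bounding box.
Web: 0.55 × 8, A = 4.4 in², y = 4 in, Ī = 23.4667 in⁴.
Top flange (beyond web): 2.65 × 0.5, A = 1.325 in², y = 7.75 in, Ī = 0.0276042 in⁴.
Bottom flange (beyond web): 2.65 × 0.5, A = 1.325 in², y = 0.25 in, Ī = 0.0276042 in⁴.
Centroid: ȳ = ΣA·y / ΣA = 4 in.
Transfer each piece to the centroidal x-axis using Ī + A·d² with d = y − 4:
  web: d = 0 in → contributes +23.4667 in⁴
  top flange (beyond web): d = 3.75 in → contributes +18.6604 in⁴
  bottom flange (beyond web): d = -3.75 in → contributes +18.6604 in⁴
Total I = 60.7875 in⁴.
For the y-axis: x̄ = 2.925 in.
Repeating about the centroidal y-axis gives I_y = 8.44572 in⁴.
Polar second moment: J = I_x + I_y = 69.2332 in⁴.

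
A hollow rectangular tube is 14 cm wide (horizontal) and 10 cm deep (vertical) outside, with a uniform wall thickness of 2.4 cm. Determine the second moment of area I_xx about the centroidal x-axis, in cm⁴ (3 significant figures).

Treat the section as a set of non-overlapping primitives; coordinates are from the bounding-box lower-left.
Outer rectangle: 14 × 10, A = 140 cm², y = 5 cm, Ī = 1166.7 cm⁴.
Inner void (subtracted): 9.2 × 5.2, A = 47.84 cm², y = 5 cm, Ī = 107.8 cm⁴.
By symmetry the centroid is at mid-height, ȳ = 5 cm.
All pieces are centred on the centroidal x-axis, so I = ΣĪ (holes subtracted) = 1058.9 cm⁴.

I_xx ≈ 1060 cm⁴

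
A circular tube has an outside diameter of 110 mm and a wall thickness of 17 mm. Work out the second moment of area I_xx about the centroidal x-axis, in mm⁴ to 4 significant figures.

I_xx ≈ 5.549 × 10⁶ mm⁴

Split into non-overlapping primitives; take the origin at the lower-left of the bounding box.
Outer circle: ⌀110, A = 9503.32 mm², y = 55 mm, Ī = 7 186 884 mm⁴.
Bore (subtracted): ⌀76, A = 4536.46 mm², y = 55 mm, Ī = 1 637 662 mm⁴.
By symmetry the centroid is at mid-height, ȳ = 55 mm.
All pieces are centred on the centroidal x-axis, so I = ΣĪ (holes subtracted) = 5 549 222 mm⁴.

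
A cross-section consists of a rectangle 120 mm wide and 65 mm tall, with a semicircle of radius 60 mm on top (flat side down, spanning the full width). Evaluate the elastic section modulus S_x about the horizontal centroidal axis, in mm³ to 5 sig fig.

Break the section into simple shapes (no overlaps), measuring from the bottom-left corner of the bounding box.
Rectangular body: 120 × 65, A = 7 800 mm², y = 32.5 mm, Ī = 2 746 250 mm⁴.
Semicircular cap: semicircle r = 60, A = 5654.867 mm², y = 90.46479 mm, Ī = 1 422 450 mm⁴.
Centroid: ȳ = ΣA·y / ΣA = 56.86168 mm.
Transfer each piece to the horizontal centroidal axis using Ī + A·d² with d = y − 56.86168:
  rectangular body: d = -24.36168 mm → contributes +7 375 484 mm⁴
  semicircular cap: d = 33.60311 mm → contributes +7 807 751 mm⁴
Total I = 15 183 234 mm⁴.
Extreme fibre distance c = 68.13832 mm; S = I/c = 222829.6 mm³.

S_x ≈ 2.2283 × 10⁵ mm³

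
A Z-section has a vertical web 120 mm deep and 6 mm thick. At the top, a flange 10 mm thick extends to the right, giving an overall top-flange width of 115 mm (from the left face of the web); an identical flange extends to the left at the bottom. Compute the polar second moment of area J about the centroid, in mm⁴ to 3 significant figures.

J ≈ 1.68 × 10⁷ mm⁴

Treat the section as a set of non-overlapping primitives; coordinates are from the bounding-box lower-left.
Web: 6 × 120, A = 720 mm², y = 60 mm, Ī = 864 000 mm⁴.
Top flange (beyond web): 109 × 10, A = 1 090 mm², y = 115 mm, Ī = 9083.3 mm⁴.
Bottom flange (beyond web): 109 × 10, A = 1 090 mm², y = 5 mm, Ī = 9083.3 mm⁴.
Centroid: ȳ = ΣA·y / ΣA = 60 mm.
Transfer each piece to the centroidal x-axis using Ī + A·d² with d = y − 60:
  web: d = 0 mm → contributes +864 000 mm⁴
  top flange (beyond web): d = 55 mm → contributes +3 306 333 mm⁴
  bottom flange (beyond web): d = -55 mm → contributes +3 306 333 mm⁴
Total I = 7 476 667 mm⁴.
For the y-axis: x̄ = 112 mm.
Repeating about the centroidal y-axis gives I_y = 9 368 167 mm⁴.
Polar second moment: J = I_x + I_y = 16 844 833 mm⁴.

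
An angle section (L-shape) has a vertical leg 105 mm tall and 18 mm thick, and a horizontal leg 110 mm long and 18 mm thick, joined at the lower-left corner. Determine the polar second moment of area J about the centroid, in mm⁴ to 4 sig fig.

Treat the section as a set of non-overlapping primitives; coordinates are from the bounding-box lower-left.
Vertical leg: 18 × 105, A = 1 890 mm², y = 52.5 mm, Ī = 1 736 438 mm⁴.
Horizontal leg (remainder): 92 × 18, A = 1 656 mm², y = 9 mm, Ī = 44 712 mm⁴.
Centroid: ȳ = ΣA·y / ΣA = 32.1853 mm.
Transfer each piece to the centroidal x-axis using Ī + A·d² with d = y − 32.1853:
  vertical leg: d = 20.3147 mm → contributes +2 516 418 mm⁴
  horizontal leg (remainder): d = -23.1853 mm → contributes +934 907 mm⁴
Total I = 3 451 324 mm⁴.
For the y-axis: x̄ = 34.6853 mm.
Repeating about the centroidal y-axis gives I_y = 3 889 047 mm⁴.
Polar second moment: J = I_x + I_y = 7 340 371 mm⁴.

J ≈ 7.340 × 10⁶ mm⁴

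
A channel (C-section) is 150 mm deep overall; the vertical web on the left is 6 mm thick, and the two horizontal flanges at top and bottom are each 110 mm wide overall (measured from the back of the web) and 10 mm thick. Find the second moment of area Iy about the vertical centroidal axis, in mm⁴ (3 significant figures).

Treat the section as a set of non-overlapping primitives; coordinates are from the bounding-box lower-left.
Web: 6 × 150, A = 900 mm², x = 3 mm, Ī = 2 700 mm⁴.
Top flange (beyond web): 104 × 10, A = 1 040 mm², x = 58 mm, Ī = 937 387 mm⁴.
Bottom flange (beyond web): 104 × 10, A = 1 040 mm², x = 58 mm, Ī = 937 387 mm⁴.
Centroid: x̄ = ΣA·x / ΣA = 41.389 mm.
Transfer each piece to the vertical centroidal axis using Ī + A·d² with d = x − 41.389:
  web: d = -38.389 mm → contributes +1 329 062 mm⁴
  top flange (beyond web): d = 16.611 mm → contributes +1 224 340 mm⁴
  bottom flange (beyond web): d = 16.611 mm → contributes +1 224 340 mm⁴
Total I = 3 777 742 mm⁴.

Iy ≈ 3.78 × 10⁶ mm⁴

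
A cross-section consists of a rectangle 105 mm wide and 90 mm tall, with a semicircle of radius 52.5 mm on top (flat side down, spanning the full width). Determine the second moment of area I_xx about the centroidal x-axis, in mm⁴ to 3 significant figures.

I_xx ≈ 2.07 × 10⁷ mm⁴

Break the section into simple shapes (no overlaps), measuring from the bottom-left corner of the bounding box.
Rectangular body: 105 × 90, A = 9 450 mm², y = 45 mm, Ī = 6 378 750 mm⁴.
Semicircular cap: semicircle r = 52.5, A = 4329.5 mm², y = 112.28 mm, Ī = 833 814 mm⁴.
Centroid: ȳ = ΣA·y / ΣA = 66.14 mm.
Transfer each piece to the centroidal x-axis using Ī + A·d² with d = y − 66.14:
  rectangular body: d = -21.14 mm → contributes +10 601 887 mm⁴
  semicircular cap: d = 46.142 mm → contributes +10 051 641 mm⁴
Total I = 20 653 528 mm⁴.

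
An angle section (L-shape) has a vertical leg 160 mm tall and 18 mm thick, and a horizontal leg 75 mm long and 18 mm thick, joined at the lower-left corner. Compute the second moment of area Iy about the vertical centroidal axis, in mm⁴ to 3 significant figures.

Break the section into simple shapes (no overlaps), measuring from the bottom-left corner of the bounding box.
Vertical leg: 18 × 160, A = 2 880 mm², x = 9 mm, Ī = 77 760 mm⁴.
Horizontal leg (remainder): 57 × 18, A = 1 026 mm², x = 46.5 mm, Ī = 277 790 mm⁴.
Centroid: x̄ = ΣA·x / ΣA = 18.85 mm.
Transfer each piece to the vertical centroidal axis using Ī + A·d² with d = x − 18.85:
  vertical leg: d = -9.8502 mm → contributes +357 198 mm⁴
  horizontal leg (remainder): d = 27.65 mm → contributes +1 062 177 mm⁴
Total I = 1 419 374 mm⁴.

Iy ≈ 1.42 × 10⁶ mm⁴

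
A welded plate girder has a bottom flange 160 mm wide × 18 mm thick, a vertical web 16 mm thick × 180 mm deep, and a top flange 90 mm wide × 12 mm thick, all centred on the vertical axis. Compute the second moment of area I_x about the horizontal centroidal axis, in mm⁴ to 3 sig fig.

Break the section into simple shapes (no overlaps), measuring from the bottom-left corner of the bounding box.
Bottom plate: 160 × 18, A = 2 880 mm², y = 9 mm, Ī = 77 760 mm⁴.
Web plate: 16 × 180, A = 2 880 mm², y = 108 mm, Ī = 7 776 000 mm⁴.
Top plate: 90 × 12, A = 1 080 mm², y = 204 mm, Ī = 12 960 mm⁴.
Centroid: ȳ = ΣA·y / ΣA = 81.474 mm.
Transfer each piece to the horizontal centroidal axis using Ī + A·d² with d = y − 81.474:
  bottom plate: d = -72.474 mm → contributes +15 204 773 mm⁴
  web plate: d = 26.526 mm → contributes +9 802 499 mm⁴
  top plate: d = 122.53 mm → contributes +16 226 674 mm⁴
Total I = 41 233 945 mm⁴.

I_x ≈ 4.12 × 10⁷ mm⁴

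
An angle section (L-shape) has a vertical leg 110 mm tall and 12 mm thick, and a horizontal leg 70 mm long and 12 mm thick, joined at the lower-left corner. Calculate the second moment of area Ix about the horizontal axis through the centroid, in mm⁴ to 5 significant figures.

Treat the section as a set of non-overlapping primitives; coordinates are from the bounding-box lower-left.
Vertical leg: 12 × 110, A = 1 320 mm², y = 55 mm, Ī = 1 331 000 mm⁴.
Horizontal leg (remainder): 58 × 12, A = 696 mm², y = 6 mm, Ī = 8 352 mm⁴.
Centroid: ȳ = ΣA·y / ΣA = 38.08333 mm.
Transfer each piece to the horizontal axis through the centroid using Ī + A·d² with d = y − 38.08333:
  vertical leg: d = 16.91667 mm → contributes +1 708 749 mm⁴
  horizontal leg (remainder): d = -32.08333 mm → contributes +724772.8 mm⁴
Total I = 2 433 522 mm⁴.

Ix ≈ 2.4335 × 10⁶ mm⁴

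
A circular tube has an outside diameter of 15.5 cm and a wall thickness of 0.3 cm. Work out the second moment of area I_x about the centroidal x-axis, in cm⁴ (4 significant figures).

I_x ≈ 413.9 cm⁴

Break the section into simple shapes (no overlaps), measuring from the bottom-left corner of the bounding box.
Outer circle: ⌀15.5, A = 188.692 cm², y = 7.75 cm, Ī = 2833.33 cm⁴.
Bore (subtracted): ⌀14.9, A = 174.366 cm², y = 7.75 cm, Ī = 2419.44 cm⁴.
By symmetry the centroid is at mid-height, ȳ = 7.75 cm.
All pieces are centred on the centroidal x-axis, so I = ΣĪ (holes subtracted) = 413.886 cm⁴.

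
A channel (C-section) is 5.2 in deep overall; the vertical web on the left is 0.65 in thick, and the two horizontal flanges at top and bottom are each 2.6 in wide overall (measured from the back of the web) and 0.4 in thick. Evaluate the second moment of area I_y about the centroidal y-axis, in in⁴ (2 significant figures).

I_y ≈ 2.4 in⁴

Break the section into simple shapes (no overlaps), measuring from the bottom-left corner of the bounding box.
Web: 0.65 × 5.2, A = 3.38 in², x = 0.325 in, Ī = 0.119 in⁴.
Top flange (beyond web): 1.95 × 0.4, A = 0.78 in², x = 1.625 in, Ī = 0.2472 in⁴.
Bottom flange (beyond web): 1.95 × 0.4, A = 0.78 in², x = 1.625 in, Ī = 0.2472 in⁴.
Centroid: x̄ = ΣA·x / ΣA = 0.7355 in.
Transfer each piece to the centroidal y-axis using Ī + A·d² with d = x − 0.7355:
  web: d = -0.4105 in → contributes +0.6886 in⁴
  top flange (beyond web): d = 0.8895 in → contributes +0.8643 in⁴
  bottom flange (beyond web): d = 0.8895 in → contributes +0.8643 in⁴
Total I = 2.417 in⁴.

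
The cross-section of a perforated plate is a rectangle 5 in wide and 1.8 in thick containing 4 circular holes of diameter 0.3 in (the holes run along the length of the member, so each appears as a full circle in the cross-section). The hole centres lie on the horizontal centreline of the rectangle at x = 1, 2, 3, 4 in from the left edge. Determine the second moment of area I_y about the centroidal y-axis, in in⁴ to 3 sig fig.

Treat the section as a set of non-overlapping primitives; coordinates are from the bounding-box lower-left.
Plate: 5 × 1.8, A = 9 in², x = 2.5 in, Ī = 18.75 in⁴.
Hole 1 (subtracted): ⌀0.3, A = 0.070686 in², x = 1 in, Ī = 0.00039761 in⁴.
Hole 2 (subtracted): ⌀0.3, A = 0.070686 in², x = 2 in, Ī = 0.00039761 in⁴.
Hole 3 (subtracted): ⌀0.3, A = 0.070686 in², x = 3 in, Ī = 0.00039761 in⁴.
Hole 4 (subtracted): ⌀0.3, A = 0.070686 in², x = 4 in, Ī = 0.00039761 in⁴.
By symmetry the centroid is at mid-width, x̄ = 2.5 in.
Transfer each piece to the centroidal y-axis using Ī + A·d² with d = x − 2.5:
  plate: d = 0 in → contributes +18.75 in⁴
  hole 1: d = -1.5 in → contributes −0.15944 in⁴
  hole 2: d = -0.5 in → contributes −0.018069 in⁴
  hole 3: d = 0.5 in → contributes −0.018069 in⁴
  hole 4: d = 1.5 in → contributes −0.15944 in⁴
Total I = 18.395 in⁴.

I_y ≈ 18.4 in⁴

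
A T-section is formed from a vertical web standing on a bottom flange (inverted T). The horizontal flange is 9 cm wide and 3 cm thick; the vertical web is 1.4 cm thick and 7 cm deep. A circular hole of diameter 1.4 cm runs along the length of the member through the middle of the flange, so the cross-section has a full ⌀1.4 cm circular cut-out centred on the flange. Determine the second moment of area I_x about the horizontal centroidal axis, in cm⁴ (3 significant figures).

I_x ≈ 237 cm⁴

Decompose the section into non-overlapping parts with the origin at the bottom-left of its bounding rectangle.
Flange: 9 × 3, A = 27 cm², y = 1.5 cm, Ī = 20.25 cm⁴.
Web: 1.4 × 7, A = 9.8 cm², y = 6.5 cm, Ī = 40.017 cm⁴.
Hole (subtracted): ⌀1.4, A = 1.5394 cm², y = 1.5 cm, Ī = 0.18857 cm⁴.
Centroid: ȳ = ΣA·y / ΣA = 2.8897 cm.
Transfer each piece to the horizontal centroidal axis using Ī + A·d² with d = y − 2.8897:
  flange: d = -1.3897 cm → contributes +72.391 cm⁴
  web: d = 3.6103 cm → contributes +167.76 cm⁴
  hole: d = -1.3897 cm → contributes −3.1613 cm⁴
Total I = 236.99 cm⁴.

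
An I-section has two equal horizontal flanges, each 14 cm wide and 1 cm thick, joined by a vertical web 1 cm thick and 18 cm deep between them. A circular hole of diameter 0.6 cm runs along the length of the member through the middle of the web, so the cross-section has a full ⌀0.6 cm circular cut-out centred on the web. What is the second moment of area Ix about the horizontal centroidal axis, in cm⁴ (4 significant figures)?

Break the section into simple shapes (no overlaps), measuring from the bottom-left corner of the bounding box.
Bottom flange: 14 × 1, A = 14 cm², y = 0.5 cm, Ī = 1.16667 cm⁴.
Web: 1 × 18, A = 18 cm², y = 10 cm, Ī = 486 cm⁴.
Top flange: 14 × 1, A = 14 cm², y = 19.5 cm, Ī = 1.16667 cm⁴.
Hole (subtracted): ⌀0.6, A = 0.282743 cm², y = 10 cm, Ī = 0.00636173 cm⁴.
By symmetry the centroid is at mid-height, ȳ = 10 cm.
Transfer each piece to the horizontal centroidal axis using Ī + A·d² with d = y − 10:
  bottom flange: d = -9.5 cm → contributes +1264.67 cm⁴
  web: d = 0 cm → contributes +486 cm⁴
  top flange: d = 9.5 cm → contributes +1264.67 cm⁴
  hole: d = 0 cm → contributes −0.00636173 cm⁴
Total I = 3015.33 cm⁴.

Ix ≈ 3015 cm⁴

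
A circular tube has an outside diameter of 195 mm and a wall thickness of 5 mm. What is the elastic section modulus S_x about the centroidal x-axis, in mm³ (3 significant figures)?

S_x ≈ 1.38 × 10⁵ mm³

Split into non-overlapping primitives; take the origin at the lower-left of the bounding box.
Outer circle: ⌀195, A = 29 865 mm², y = 97.5 mm, Ī = 70 975 481 mm⁴.
Bore (subtracted): ⌀185, A = 26 880 mm², y = 97.5 mm, Ī = 57 498 539 mm⁴.
By symmetry the centroid is at mid-height, ȳ = 97.5 mm.
All pieces are centred on the centroidal x-axis, so I = ΣĪ (holes subtracted) = 13 476 942 mm⁴.
Extreme fibre distance c = 97.5 mm; S = I/c = 138 225 mm³.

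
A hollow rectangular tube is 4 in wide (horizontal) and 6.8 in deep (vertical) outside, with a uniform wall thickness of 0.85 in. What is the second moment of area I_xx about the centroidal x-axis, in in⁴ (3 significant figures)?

Decompose the section into non-overlapping parts with the origin at the bottom-left of its bounding rectangle.
Outer rectangle: 4 × 6.8, A = 27.2 in², y = 3.4 in, Ī = 104.81 in⁴.
Inner void (subtracted): 2.3 × 5.1, A = 11.73 in², y = 3.4 in, Ī = 25.425 in⁴.
By symmetry the centroid is at mid-height, ȳ = 3.4 in.
All pieces are centred on the centroidal x-axis, so I = ΣĪ (holes subtracted) = 79.386 in⁴.

I_xx ≈ 79.4 in⁴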